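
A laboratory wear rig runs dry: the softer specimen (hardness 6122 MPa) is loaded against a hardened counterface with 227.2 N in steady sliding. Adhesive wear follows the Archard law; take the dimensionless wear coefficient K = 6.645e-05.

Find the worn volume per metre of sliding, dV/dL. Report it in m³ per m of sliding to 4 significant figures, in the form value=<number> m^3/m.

value=2.466e-12 m^3/m

The algebra holds full float precision — quoted intermediates are rounded — a lone final rounding to 4 significant digits.
Hardness H = 6122 MPa = 6.122e+09 Pa.
Working in SI base units: W = 227.2 N, H = 6.122e+09 Pa, K = 6.645e-05.
Sliding wear rate dV/dL = K·W/H, per unit distance: 6.645e-05 · 227.2 / 6.122e+09 = 2.466e-12 m³/m.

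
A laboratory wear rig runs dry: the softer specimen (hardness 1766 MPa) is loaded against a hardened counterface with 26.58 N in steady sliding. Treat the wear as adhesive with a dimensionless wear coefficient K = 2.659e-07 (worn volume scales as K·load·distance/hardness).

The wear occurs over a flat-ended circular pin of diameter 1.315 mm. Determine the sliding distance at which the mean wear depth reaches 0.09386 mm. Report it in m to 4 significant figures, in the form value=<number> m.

value=3.185e+04 m

All working math carries exact precision — intermediate values are displayed rounded, and a single final rounding to four significant figures.
Convert: Hardness H = 1766 MPa = 1.766e+09 Pa.
Convert: Pin diameter d = 1.315 mm = 0.001315 m. Contact area A = π·d²/4 = π·(0.001315 m)²/4 = 1.358e-06 m².
Convert: Depth limit h_lim = 0.09386 mm = 9.386e-05 m.
Collected in SI base units: W = 26.58 N, H = 1.766e+09 Pa, K = 2.659e-07.
Allowed volume V_lim = h_lim·A = 9.386e-05 · 1.358e-06 = 1.275e-10 m³.
So the life L = V_lim·H/(K·W) = 1.275e-10 · 1.766e+09 / (2.659e-07 · 26.58) = 3.185e+04 m.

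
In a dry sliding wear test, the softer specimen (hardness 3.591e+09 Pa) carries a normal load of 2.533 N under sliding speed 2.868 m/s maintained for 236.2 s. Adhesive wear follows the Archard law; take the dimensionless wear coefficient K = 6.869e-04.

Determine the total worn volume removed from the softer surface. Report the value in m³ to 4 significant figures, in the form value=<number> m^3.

value=3.282e-10 m^3

Printed values are rounded; all working math holds full precision, and rounded once at the end, at 4 significant figures.
Convert: Distance covered L = v·t = 2.868 m/s × 236.2 s = 677.4 m.
In SI base units, W = 2.533 N, H = 3.591e+09 Pa, K = 6.869e-04.
Wear volume V = K·W·L/H = 6.869e-04 · 2.533 · 677.4 / 3.591e+09 = 3.282e-10 m³.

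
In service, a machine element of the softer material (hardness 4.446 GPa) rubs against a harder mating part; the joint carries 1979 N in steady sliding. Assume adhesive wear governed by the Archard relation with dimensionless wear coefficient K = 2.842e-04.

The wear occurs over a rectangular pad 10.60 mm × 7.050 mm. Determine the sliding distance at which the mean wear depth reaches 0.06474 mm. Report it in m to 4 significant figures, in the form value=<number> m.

All working math carries full float precision; the intermediates are printed rounded; rounded just once to four significant digits.
Hardness H = 4.446 GPa = 4.446e+09 Pa.
Pad sides 10.60 mm × 7.050 mm = 0.01060 m × 0.007050 m. Contact area A = 0.01060 m × 0.007050 m = 7.473e-05 m².
Depth limit h_lim = 0.06474 mm = 6.474e-05 m.
Collected in SI base units: W = 1979 N, H = 4.446e+09 Pa, K = 2.842e-04.
Volume at the limit: V_lim = h_lim·A = 6.474e-05 · 7.473e-05 = 4.838e-09 m³.
Life L = V_lim·H/(K·W) = 4.838e-09 · 4.446e+09 / (2.842e-04 · 1979) = 38.24 m.

value=38.24 m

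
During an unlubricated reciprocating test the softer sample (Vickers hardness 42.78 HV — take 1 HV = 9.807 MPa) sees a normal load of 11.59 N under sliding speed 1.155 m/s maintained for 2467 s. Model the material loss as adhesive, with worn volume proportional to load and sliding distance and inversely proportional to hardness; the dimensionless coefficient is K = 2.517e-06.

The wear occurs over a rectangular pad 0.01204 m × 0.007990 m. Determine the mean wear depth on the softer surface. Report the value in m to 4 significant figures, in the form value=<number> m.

value=2.060e-06 m

Intermediate values are displayed rounded; every step carries exact precision, and a lone final rounding to four significant figures.
Total distance L = v·t = 1.155 m/s × 2467 s = 2849 m.
Hardness H = 42.78 HV × 9.807 MPa/HV = 419.5 MPa = 4.195e+08 Pa.
Contact area A = 0.01204 m × 0.007990 m = 9.620e-05 m².
Expressed in SI base units: W = 11.59 N, H = 4.195e+08 Pa, K = 2.517e-06.
Archard volume V = K·W·L/H = 2.517e-06 · 11.59 · 2849 / 4.195e+08 = 1.981e-10 m³.
Depth h = V/A = 1.981e-10 / 9.620e-05 = 2.060e-06 m.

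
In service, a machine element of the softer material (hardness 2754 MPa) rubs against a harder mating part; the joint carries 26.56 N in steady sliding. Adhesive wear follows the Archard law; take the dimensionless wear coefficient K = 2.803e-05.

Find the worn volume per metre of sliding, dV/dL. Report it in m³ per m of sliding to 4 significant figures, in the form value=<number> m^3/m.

value=2.703e-13 m^3/m

Each operation maintains full precision — the intermediates are displayed rounded. Rounded just once: 4 significant digits.
Convert: Hardness H = 2754 MPa = 2.754e+09 Pa.
Working in SI base units: W = 26.56 N, H = 2.754e+09 Pa, K = 2.803e-05.
Rate of wear dV/dL = K·W/H (no L dependence): 2.803e-05 · 26.56 / 2.754e+09 = 2.703e-13 m³/m.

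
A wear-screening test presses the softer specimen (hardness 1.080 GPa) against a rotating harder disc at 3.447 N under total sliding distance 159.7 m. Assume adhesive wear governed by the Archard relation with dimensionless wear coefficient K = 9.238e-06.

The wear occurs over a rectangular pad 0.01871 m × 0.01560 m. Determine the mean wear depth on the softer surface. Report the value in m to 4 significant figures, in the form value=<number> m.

The computation runs at exact precision; the intermediates are displayed rounded — a lone final rounding, at 4 significant digits.
Hardness H = 1.080 GPa = 1.080e+09 Pa.
Contact area A = 0.01871 m × 0.01560 m = 2.919e-04 m².
In SI base units: W = 3.447 N, H = 1.080e+09 Pa, K = 9.238e-06.
Volume removed: V = K·W·L/H = 9.238e-06 · 3.447 · 159.7 / 1.080e+09 = 4.709e-12 m³.
Depth h = V/A = 4.709e-12 / 2.919e-04 = 1.613e-08 m.

value=1.613e-08 m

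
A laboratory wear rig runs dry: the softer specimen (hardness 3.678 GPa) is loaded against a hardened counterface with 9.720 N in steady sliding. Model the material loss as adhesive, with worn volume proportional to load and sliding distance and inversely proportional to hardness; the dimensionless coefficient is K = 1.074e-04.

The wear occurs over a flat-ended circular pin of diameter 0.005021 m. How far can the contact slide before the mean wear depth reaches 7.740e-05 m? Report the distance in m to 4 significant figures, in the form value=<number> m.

value=5399 m

Intermediates are printed rounded, and every step carries exact precision. Rounded once at the end to four significant figures.
Convert: Hardness H = 3.678 GPa = 3.678e+09 Pa.
Convert: Contact area A = π·d²/4 = π·(0.005021 m)²/4 = 1.980e-05 m².
Restated in SI base units: W = 9.720 N, H = 3.678e+09 Pa, K = 1.074e-04.
Permissible volume V_lim = h_lim·A = 7.740e-05 · 1.980e-05 = 1.533e-09 m³.
Sliding life L = V_lim·H/(K·W) = 1.533e-09 · 3.678e+09 / (1.074e-04 · 9.720) = 5399 m.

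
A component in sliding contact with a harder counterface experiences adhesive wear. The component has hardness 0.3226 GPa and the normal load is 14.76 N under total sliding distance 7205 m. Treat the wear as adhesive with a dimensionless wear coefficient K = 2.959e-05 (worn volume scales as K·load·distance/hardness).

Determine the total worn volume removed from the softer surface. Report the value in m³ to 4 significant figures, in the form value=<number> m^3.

The algebra holds exact precision — the intermediates appear rounded — one final rounding to 4 significant digits.
Convert: Hardness H = 0.3226 GPa = 3.226e+08 Pa.
Collected in SI base units: W = 14.76 N, H = 3.226e+08 Pa, K = 2.959e-05.
Volume removed: V = K·W·L/H = 2.959e-05 · 14.76 · 7205 / 3.226e+08 = 9.754e-09 m³.

value=9.754e-09 m^3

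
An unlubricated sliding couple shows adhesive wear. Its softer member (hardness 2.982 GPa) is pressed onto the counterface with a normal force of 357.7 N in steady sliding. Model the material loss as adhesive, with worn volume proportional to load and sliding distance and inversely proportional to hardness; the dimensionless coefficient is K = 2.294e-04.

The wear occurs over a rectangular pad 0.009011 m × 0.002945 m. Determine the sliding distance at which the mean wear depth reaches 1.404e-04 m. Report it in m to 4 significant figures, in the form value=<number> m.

Intermediates are shown rounded, and the computation carries full precision; one final rounding, at four significant figures.
Convert: Hardness H = 2.982 GPa = 2.982e+09 Pa.
Convert: Contact area A = 0.009011 m × 0.002945 m = 2.654e-05 m².
Expressed in SI base units: W = 357.7 N, H = 2.982e+09 Pa, K = 2.294e-04.
At the depth limit, V_lim = h_lim·A = 1.404e-04 · 2.654e-05 = 3.726e-09 m³.
Thus life L = V_lim·H/(K·W) = 3.726e-09 · 2.982e+09 / (2.294e-04 · 357.7) = 135.4 m.

value=135.4 m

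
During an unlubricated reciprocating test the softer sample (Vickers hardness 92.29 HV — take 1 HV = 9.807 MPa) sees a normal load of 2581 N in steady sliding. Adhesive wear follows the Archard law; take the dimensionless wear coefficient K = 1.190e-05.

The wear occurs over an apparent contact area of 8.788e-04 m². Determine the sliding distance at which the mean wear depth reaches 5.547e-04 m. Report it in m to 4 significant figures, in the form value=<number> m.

value=1.436e+04 m

All arithmetic maintains full precision — intermediates are printed rounded, and rounded just once: 4 significant digits.
Hardness H = 92.29 HV × 9.807 MPa/HV = 905.1 MPa = 9.051e+08 Pa.
SI base units throughout: W = 2581 N, H = 9.051e+08 Pa, K = 1.190e-05.
Limit volume V_lim = h_lim·A = 5.547e-04 · 8.788e-04 = 4.875e-07 m³.
Inverting, life L = V_lim·H/(K·W) = 4.875e-07 · 9.051e+08 / (1.190e-05 · 2581) = 1.436e+04 m.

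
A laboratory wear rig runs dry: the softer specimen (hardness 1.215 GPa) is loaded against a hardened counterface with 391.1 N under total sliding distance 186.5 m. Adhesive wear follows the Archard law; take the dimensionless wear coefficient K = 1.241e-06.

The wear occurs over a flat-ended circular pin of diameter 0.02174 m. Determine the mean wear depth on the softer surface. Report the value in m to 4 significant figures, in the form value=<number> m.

value=2.007e-07 m

All arithmetic holds full float precision; intermediate values are printed rounded. Rounded just once, at 4 significant digits.
Convert: Hardness H = 1.215 GPa = 1.215e+09 Pa.
Convert: Contact area A = π·d²/4 = π·(0.02174 m)²/4 = 3.712e-04 m².
Working in SI base units: W = 391.1 N, H = 1.215e+09 Pa, K = 1.241e-06.
The Archard volume V = K·W·L/H = 1.241e-06 · 391.1 · 186.5 / 1.215e+09 = 7.450e-11 m³.
Depth of wear h = V/A = 7.450e-11 / 3.712e-04 = 2.007e-07 m.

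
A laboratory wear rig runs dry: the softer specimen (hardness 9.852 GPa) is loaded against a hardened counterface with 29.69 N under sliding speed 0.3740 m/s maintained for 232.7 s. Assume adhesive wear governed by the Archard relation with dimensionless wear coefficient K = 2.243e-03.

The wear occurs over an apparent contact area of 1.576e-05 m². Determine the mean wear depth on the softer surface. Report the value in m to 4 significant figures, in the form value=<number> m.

All working math holds full float precision, and intermediates are displayed rounded — rounded just once: 4 significant digits.
Sliding distance L = v·t = 0.3740 m/s × 232.7 s = 87.03 m.
Hardness H = 9.852 GPa = 9.852e+09 Pa.
Collected in SI base units: W = 29.69 N, H = 9.852e+09 Pa, K = 2.243e-03.
Archard relation: V = K·W·L/H = 2.243e-03 · 29.69 · 87.03 / 9.852e+09 = 5.883e-10 m³.
Average depth h = V/A = 5.883e-10 / 1.576e-05 = 3.733e-05 m.

value=3.733e-05 m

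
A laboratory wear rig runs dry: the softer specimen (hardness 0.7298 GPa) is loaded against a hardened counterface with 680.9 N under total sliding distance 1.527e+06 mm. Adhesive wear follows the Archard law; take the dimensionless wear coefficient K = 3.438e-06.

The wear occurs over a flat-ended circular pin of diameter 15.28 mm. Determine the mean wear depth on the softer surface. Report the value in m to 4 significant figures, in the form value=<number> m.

value=2.671e-05 m

Each operation runs at full float precision; the intermediates appear rounded; rounded just once to 4 significant digits.
Convert: Path length L = 1.527e+06 mm = 1527 m.
Convert: Hardness H = 0.7298 GPa = 7.298e+08 Pa.
Convert: Pin diameter d = 15.28 mm = 0.01528 m. Contact area A = π·d²/4 = π·(0.01528 m)²/4 = 1.834e-04 m².
Restated in SI base units: W = 680.9 N, H = 7.298e+08 Pa, K = 3.438e-06.
Apply Archard: V = K·W·L/H = 3.438e-06 · 680.9 · 1527 / 7.298e+08 = 4.898e-09 m³.
Depth of wear h = V/A = 4.898e-09 / 1.834e-04 = 2.671e-05 m.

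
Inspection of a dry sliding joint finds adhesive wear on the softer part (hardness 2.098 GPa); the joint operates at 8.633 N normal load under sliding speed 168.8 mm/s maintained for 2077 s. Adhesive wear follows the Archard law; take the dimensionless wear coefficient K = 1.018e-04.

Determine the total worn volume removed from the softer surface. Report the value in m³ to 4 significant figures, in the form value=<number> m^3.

value=1.469e-10 m^3

Every step holds full precision. The intermediates appear rounded; rounded just once: 4 significant figures.
Sliding speed v = 168.8 mm/s = 0.1688 m/s. Total distance L = v·t = 0.1688 m/s × 2077 s = 350.6 m.
Hardness H = 2.098 GPa = 2.098e+09 Pa.
Collected in SI base units: W = 8.633 N, H = 2.098e+09 Pa, K = 1.018e-04.
Volume removed: V = K·W·L/H = 1.018e-04 · 8.633 · 350.6 / 2.098e+09 = 1.469e-10 m³.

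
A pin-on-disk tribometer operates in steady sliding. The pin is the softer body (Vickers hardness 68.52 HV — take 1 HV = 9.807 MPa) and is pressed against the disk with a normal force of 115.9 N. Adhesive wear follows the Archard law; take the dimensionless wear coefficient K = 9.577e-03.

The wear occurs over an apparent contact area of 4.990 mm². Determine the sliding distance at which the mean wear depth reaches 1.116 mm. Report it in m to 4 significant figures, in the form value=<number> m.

All working math carries exact precision. Intermediates are printed rounded, and a single final rounding: four significant figures.
Hardness H = 68.52 HV × 9.807 MPa/HV = 672.0 MPa = 6.720e+08 Pa.
Contact area A = 4.990 mm² = 4.990e-06 m².
Depth limit h_lim = 1.116 mm = 0.001116 m.
SI base units throughout: W = 115.9 N, H = 6.720e+08 Pa, K = 9.577e-03.
Volume at the limit: V_lim = h_lim·A = 0.001116 · 4.990e-06 = 5.569e-09 m³.
Thus life L = V_lim·H/(K·W) = 5.569e-09 · 6.720e+08 / (9.577e-03 · 115.9) = 3.371 m.

value=3.371 m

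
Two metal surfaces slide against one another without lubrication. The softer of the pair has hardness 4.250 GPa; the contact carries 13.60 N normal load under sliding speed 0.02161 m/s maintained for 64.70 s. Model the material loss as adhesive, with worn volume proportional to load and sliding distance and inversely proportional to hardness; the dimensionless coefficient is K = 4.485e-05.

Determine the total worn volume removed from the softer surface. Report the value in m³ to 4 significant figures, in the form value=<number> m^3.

value=2.007e-13 m^3

Every step holds exact precision. Intermediates are printed rounded — rounded once at the end, at four significant digits.
Distance covered L = v·t = 0.02161 m/s × 64.70 s = 1.398 m.
Hardness H = 4.250 GPa = 4.250e+09 Pa.
As SI base values: W = 13.60 N, H = 4.250e+09 Pa, K = 4.485e-05.
Wear volume V = K·W·L/H = 4.485e-05 · 13.60 · 1.398 / 4.250e+09 = 2.007e-13 m³.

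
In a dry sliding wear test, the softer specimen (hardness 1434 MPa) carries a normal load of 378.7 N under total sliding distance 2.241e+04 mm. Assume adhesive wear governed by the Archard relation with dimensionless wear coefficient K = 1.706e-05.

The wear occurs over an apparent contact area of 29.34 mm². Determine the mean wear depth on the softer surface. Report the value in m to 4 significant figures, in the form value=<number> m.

value=3.441e-06 m

Intermediates are shown rounded; all working math keeps full precision — rounded once at the end, at four significant digits.
Convert: The distance L = 2.241e+04 mm = 22.41 m.
Convert: Hardness H = 1434 MPa = 1.434e+09 Pa.
Convert: Contact area A = 29.34 mm² = 2.934e-05 m².
Working in SI base units: W = 378.7 N, H = 1.434e+09 Pa, K = 1.706e-05.
Volume removed: V = K·W·L/H = 1.706e-05 · 378.7 · 22.41 / 1.434e+09 = 1.010e-10 m³.
Average depth h = V/A = 1.010e-10 / 2.934e-05 = 3.441e-06 m.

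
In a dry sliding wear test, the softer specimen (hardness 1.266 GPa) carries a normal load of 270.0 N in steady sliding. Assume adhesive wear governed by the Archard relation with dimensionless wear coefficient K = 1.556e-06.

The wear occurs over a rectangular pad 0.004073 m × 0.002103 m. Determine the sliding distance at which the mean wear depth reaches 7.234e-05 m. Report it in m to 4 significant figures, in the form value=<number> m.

value=1867 m

Every step holds full precision — intermediates are printed rounded — one last rounding, at 4 significant figures.
Convert: Hardness H = 1.266 GPa = 1.266e+09 Pa.
Convert: Contact area A = 0.004073 m × 0.002103 m = 8.566e-06 m².
In SI base units: W = 270.0 N, H = 1.266e+09 Pa, K = 1.556e-06.
At the depth limit, V_lim = h_lim·A = 7.234e-05 · 8.566e-06 = 6.196e-10 m³.
Life L = V_lim·H/(K·W) = 6.196e-10 · 1.266e+09 / (1.556e-06 · 270.0) = 1867 m.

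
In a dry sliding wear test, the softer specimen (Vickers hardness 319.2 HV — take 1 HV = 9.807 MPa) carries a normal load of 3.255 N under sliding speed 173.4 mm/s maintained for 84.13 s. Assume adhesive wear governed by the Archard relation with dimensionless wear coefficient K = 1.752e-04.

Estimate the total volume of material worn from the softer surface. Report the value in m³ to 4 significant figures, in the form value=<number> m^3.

Intermediates are displayed rounded. The algebra runs at exact precision — a lone final rounding to four significant digits.
Convert: Sliding speed v = 173.4 mm/s = 0.1734 m/s. Path length L = v·t = 0.1734 m/s × 84.13 s = 14.59 m.
Convert: Hardness H = 319.2 HV × 9.807 MPa/HV = 3130 MPa = 3.130e+09 Pa.
Working in SI base units: W = 3.255 N, H = 3.130e+09 Pa, K = 1.752e-04.
Apply Archard: V = K·W·L/H = 1.752e-04 · 3.255 · 14.59 / 3.130e+09 = 2.658e-12 m³.

value=2.658e-12 m^3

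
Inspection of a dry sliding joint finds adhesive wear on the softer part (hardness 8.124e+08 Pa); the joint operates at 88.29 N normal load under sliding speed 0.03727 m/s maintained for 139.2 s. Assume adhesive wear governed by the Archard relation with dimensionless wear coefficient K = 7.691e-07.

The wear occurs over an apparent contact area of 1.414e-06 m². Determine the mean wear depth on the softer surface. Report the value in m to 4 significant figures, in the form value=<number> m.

The computation holds full float precision. Intermediate values are displayed rounded — one last rounding, at four significant digits.
Distance covered L = v·t = 0.03727 m/s × 139.2 s = 5.188 m.
In SI base units, W = 88.29 N, H = 8.124e+08 Pa, K = 7.691e-07.
The Archard volume V = K·W·L/H = 7.691e-07 · 88.29 · 5.188 / 8.124e+08 = 4.336e-13 m³.
Depth of wear h = V/A = 4.336e-13 / 1.414e-06 = 3.067e-07 m.

value=3.067e-07 m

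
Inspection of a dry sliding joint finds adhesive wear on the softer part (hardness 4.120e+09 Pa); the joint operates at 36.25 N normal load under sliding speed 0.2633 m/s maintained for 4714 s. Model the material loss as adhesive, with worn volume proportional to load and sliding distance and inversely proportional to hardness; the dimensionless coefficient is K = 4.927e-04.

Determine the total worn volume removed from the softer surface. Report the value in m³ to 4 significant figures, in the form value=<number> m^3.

Intermediate values are shown rounded, and all working math maintains exact precision. Rounded just once to 4 significant digits.
Distance L = v·t = 0.2633 m/s × 4714 s = 1241 m.
As SI base values: W = 36.25 N, H = 4.120e+09 Pa, K = 4.927e-04.
By Archard's law, V = K·W·L/H = 4.927e-04 · 36.25 · 1241 / 4.120e+09 = 5.381e-09 m³.

value=5.381e-09 m^3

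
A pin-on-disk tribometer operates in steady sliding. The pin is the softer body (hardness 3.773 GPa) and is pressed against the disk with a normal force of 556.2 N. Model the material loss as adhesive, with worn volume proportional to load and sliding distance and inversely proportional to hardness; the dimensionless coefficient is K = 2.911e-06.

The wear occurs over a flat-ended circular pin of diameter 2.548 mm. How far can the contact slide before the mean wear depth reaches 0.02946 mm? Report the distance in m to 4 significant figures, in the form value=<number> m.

value=350.1 m

The algebra carries exact precision; intermediate values are displayed rounded — rounded just once to four significant figures.
Convert: Hardness H = 3.773 GPa = 3.773e+09 Pa.
Convert: Pin diameter d = 2.548 mm = 0.002548 m. Contact area A = π·d²/4 = π·(0.002548 m)²/4 = 5.099e-06 m².
Convert: Depth limit h_lim = 0.02946 mm = 2.946e-05 m.
Expressed in SI base units: W = 556.2 N, H = 3.773e+09 Pa, K = 2.911e-06.
At the depth limit, V_lim = h_lim·A = 2.946e-05 · 5.099e-06 = 1.502e-10 m³.
Inverting, life L = V_lim·H/(K·W) = 1.502e-10 · 3.773e+09 / (2.911e-06 · 556.2) = 350.1 m.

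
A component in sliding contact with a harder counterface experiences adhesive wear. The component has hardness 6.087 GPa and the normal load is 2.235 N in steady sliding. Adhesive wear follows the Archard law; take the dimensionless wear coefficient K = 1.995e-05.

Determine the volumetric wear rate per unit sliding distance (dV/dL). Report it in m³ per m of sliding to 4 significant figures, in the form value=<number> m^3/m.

value=7.325e-15 m^3/m

All arithmetic keeps full precision; printed values are rounded. Rounded just once: 4 significant figures.
Hardness H = 6.087 GPa = 6.087e+09 Pa.
As SI base values: W = 2.235 N, H = 6.087e+09 Pa, K = 1.995e-05.
Sliding wear rate dV/dL = K·W/H (independent of L): 1.995e-05 · 2.235 / 6.087e+09 = 7.325e-15 m³/m.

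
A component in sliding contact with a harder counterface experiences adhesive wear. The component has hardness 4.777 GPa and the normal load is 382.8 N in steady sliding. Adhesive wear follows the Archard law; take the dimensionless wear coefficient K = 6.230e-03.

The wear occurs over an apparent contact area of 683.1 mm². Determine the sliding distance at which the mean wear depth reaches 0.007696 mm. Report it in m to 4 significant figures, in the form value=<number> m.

Every step runs at full precision; intermediate values are displayed rounded, and one final rounding, at 4 significant digits.
Hardness H = 4.777 GPa = 4.777e+09 Pa.
Contact area A = 683.1 mm² = 6.831e-04 m².
Depth limit h_lim = 0.007696 mm = 7.696e-06 m.
Working in SI base units: W = 382.8 N, H = 4.777e+09 Pa, K = 6.230e-03.
Limit volume V_lim = h_lim·A = 7.696e-06 · 6.831e-04 = 5.257e-09 m³.
Inverting, life L = V_lim·H/(K·W) = 5.257e-09 · 4.777e+09 / (6.230e-03 · 382.8) = 10.53 m.

value=10.53 m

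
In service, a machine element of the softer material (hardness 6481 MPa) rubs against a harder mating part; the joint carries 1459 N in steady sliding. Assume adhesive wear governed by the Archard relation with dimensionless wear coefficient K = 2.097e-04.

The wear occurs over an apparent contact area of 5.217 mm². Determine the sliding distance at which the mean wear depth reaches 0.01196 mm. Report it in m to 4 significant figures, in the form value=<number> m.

value=1.322 m

Printed values are rounded — all working math holds exact precision, and one last rounding to four significant digits.
Hardness H = 6481 MPa = 6.481e+09 Pa.
Contact area A = 5.217 mm² = 5.217e-06 m².
Depth limit h_lim = 0.01196 mm = 1.196e-05 m.
Working in SI base units: W = 1459 N, H = 6.481e+09 Pa, K = 2.097e-04.
Allowed volume V_lim = h_lim·A = 1.196e-05 · 5.217e-06 = 6.240e-11 m³.
Thus life L = V_lim·H/(K·W) = 6.240e-11 · 6.481e+09 / (2.097e-04 · 1459) = 1.322 m.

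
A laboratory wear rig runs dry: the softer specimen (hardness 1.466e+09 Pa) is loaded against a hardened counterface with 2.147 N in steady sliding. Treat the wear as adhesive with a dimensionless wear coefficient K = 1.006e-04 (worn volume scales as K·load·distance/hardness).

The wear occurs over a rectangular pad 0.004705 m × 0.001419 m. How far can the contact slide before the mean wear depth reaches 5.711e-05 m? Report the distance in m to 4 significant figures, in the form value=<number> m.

The intermediates appear rounded. All arithmetic runs at full float precision, and a single final rounding to 4 significant digits.
Convert: Contact area A = 0.004705 m × 0.001419 m = 6.676e-06 m².
In SI base units: W = 2.147 N, H = 1.466e+09 Pa, K = 1.006e-04.
Limit volume V_lim = h_lim·A = 5.711e-05 · 6.676e-06 = 3.813e-10 m³.
Inverting, life L = V_lim·H/(K·W) = 3.813e-10 · 1.466e+09 / (1.006e-04 · 2.147) = 2588 m.

value=2588 m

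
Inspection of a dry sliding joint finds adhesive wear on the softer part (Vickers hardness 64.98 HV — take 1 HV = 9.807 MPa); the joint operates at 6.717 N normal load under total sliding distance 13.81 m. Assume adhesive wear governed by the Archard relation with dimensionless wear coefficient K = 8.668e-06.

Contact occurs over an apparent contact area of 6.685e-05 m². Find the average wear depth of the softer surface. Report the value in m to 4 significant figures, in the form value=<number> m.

Intermediate values appear rounded — every step runs at exact precision — one last rounding, at 4 significant digits.
Hardness H = 64.98 HV × 9.807 MPa/HV = 637.3 MPa = 6.373e+08 Pa.
Restated in SI base units: W = 6.717 N, H = 6.373e+08 Pa, K = 8.668e-06.
By Archard's law, V = K·W·L/H = 8.668e-06 · 6.717 · 13.81 / 6.373e+08 = 1.262e-12 m³.
Depth of wear h = V/A = 1.262e-12 / 6.685e-05 = 1.887e-08 m.

value=1.887e-08 m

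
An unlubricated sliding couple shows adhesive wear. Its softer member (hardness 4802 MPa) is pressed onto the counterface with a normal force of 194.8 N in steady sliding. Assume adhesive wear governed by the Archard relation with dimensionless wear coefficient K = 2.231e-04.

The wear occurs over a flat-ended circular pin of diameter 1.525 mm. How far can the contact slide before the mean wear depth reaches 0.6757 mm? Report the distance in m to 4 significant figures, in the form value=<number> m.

value=136.4 m

The computation maintains full precision; intermediate values appear rounded. Rounded just once: 4 significant digits.
Convert: Hardness H = 4802 MPa = 4.802e+09 Pa.
Convert: Pin diameter d = 1.525 mm = 0.001525 m. Contact area A = π·d²/4 = π·(0.001525 m)²/4 = 1.827e-06 m².
Convert: Depth limit h_lim = 0.6757 mm = 6.757e-04 m.
Working in SI base units: W = 194.8 N, H = 4.802e+09 Pa, K = 2.231e-04.
Limit volume V_lim = h_lim·A = 6.757e-04 · 1.827e-06 = 1.234e-09 m³.
So the life L = V_lim·H/(K·W) = 1.234e-09 · 4.802e+09 / (2.231e-04 · 194.8) = 136.4 m.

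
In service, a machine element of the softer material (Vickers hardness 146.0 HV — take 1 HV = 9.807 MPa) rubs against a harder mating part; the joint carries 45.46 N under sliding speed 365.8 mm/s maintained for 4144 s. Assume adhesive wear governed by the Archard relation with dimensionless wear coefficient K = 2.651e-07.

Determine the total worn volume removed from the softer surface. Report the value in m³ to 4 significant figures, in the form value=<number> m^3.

value=1.276e-11 m^3

Shown intermediates are rounded — all working math keeps full float precision — one final rounding: 4 significant digits.
Convert: Sliding speed v = 365.8 mm/s = 0.3658 m/s. The distance L = v·t = 0.3658 m/s × 4144 s = 1516 m.
Convert: Hardness H = 146.0 HV × 9.807 MPa/HV = 1432 MPa = 1.432e+09 Pa.
In SI base units: W = 45.46 N, H = 1.432e+09 Pa, K = 2.651e-07.
Archard relation: V = K·W·L/H = 2.651e-07 · 45.46 · 1516 / 1.432e+09 = 1.276e-11 m³.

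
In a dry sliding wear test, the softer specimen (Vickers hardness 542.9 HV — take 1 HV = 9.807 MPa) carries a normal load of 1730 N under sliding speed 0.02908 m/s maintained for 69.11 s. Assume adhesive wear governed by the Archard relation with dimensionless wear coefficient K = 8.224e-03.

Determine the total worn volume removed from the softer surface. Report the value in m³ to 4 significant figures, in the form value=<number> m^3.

value=5.370e-09 m^3

All working math carries exact precision. Intermediate values are displayed rounded; rounded just once: four significant digits.
Distance covered L = v·t = 0.02908 m/s × 69.11 s = 2.010 m.
Hardness H = 542.9 HV × 9.807 MPa/HV = 5324 MPa = 5.324e+09 Pa.
Collected in SI base units: W = 1730 N, H = 5.324e+09 Pa, K = 8.224e-03.
By Archard's law, V = K·W·L/H = 8.224e-03 · 1730 · 2.010 / 5.324e+09 = 5.370e-09 m³.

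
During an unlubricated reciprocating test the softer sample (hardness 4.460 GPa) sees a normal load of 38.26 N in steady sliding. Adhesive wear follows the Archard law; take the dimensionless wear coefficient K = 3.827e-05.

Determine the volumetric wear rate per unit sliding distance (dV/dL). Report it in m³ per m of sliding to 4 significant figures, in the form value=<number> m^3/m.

The computation maintains full float precision, and intermediates are shown rounded — a lone final rounding to 4 significant figures.
Convert: Hardness H = 4.460 GPa = 4.460e+09 Pa.
In SI base units, W = 38.26 N, H = 4.460e+09 Pa, K = 3.827e-05.
Volumetric rate dV/dL = K·W/H — distance-free: 3.827e-05 · 38.26 / 4.460e+09 = 3.283e-13 m³/m.

value=3.283e-13 m^3/m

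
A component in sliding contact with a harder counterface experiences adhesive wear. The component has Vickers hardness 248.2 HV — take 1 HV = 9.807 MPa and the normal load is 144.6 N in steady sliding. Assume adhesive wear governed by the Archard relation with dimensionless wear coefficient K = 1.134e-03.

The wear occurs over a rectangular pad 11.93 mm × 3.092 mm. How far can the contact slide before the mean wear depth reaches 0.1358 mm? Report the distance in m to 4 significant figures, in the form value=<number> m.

Intermediate values appear rounded. Each operation holds full float precision, and one last rounding: 4 significant digits.
Convert: Hardness H = 248.2 HV × 9.807 MPa/HV = 2434 MPa = 2.434e+09 Pa.
Convert: Pad sides 11.93 mm × 3.092 mm = 0.01193 m × 0.003092 m. Contact area A = 0.01193 m × 0.003092 m = 3.689e-05 m².
Convert: Depth limit h_lim = 0.1358 mm = 1.358e-04 m.
In SI base units, W = 144.6 N, H = 2.434e+09 Pa, K = 1.134e-03.
Limit volume V_lim = h_lim·A = 1.358e-04 · 3.689e-05 = 5.009e-09 m³.
Inverting, life L = V_lim·H/(K·W) = 5.009e-09 · 2.434e+09 / (1.134e-03 · 144.6) = 74.36 m.

value=74.36 m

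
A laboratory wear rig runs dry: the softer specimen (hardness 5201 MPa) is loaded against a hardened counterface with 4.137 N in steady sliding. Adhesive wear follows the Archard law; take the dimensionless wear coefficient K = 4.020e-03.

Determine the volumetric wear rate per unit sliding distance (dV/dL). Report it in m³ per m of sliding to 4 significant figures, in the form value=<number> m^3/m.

Intermediate values are printed rounded; all arithmetic carries full float precision, and one last rounding: four significant figures.
Hardness H = 5201 MPa = 5.201e+09 Pa.
In SI base units: W = 4.137 N, H = 5.201e+09 Pa, K = 4.020e-03.
Volumetric rate dV/dL = K·W/H, so: 4.020e-03 · 4.137 / 5.201e+09 = 3.198e-12 m³/m.

value=3.198e-12 m^3/m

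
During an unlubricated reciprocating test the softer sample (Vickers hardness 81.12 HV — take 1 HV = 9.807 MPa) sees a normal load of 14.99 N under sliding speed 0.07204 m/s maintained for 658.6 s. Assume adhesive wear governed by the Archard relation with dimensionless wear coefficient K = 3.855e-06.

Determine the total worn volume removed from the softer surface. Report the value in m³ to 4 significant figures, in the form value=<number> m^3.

Shown intermediates are rounded; each operation runs at exact precision — one last rounding: 4 significant digits.
The distance L = v·t = 0.07204 m/s × 658.6 s = 47.45 m.
Hardness H = 81.12 HV × 9.807 MPa/HV = 795.5 MPa = 7.955e+08 Pa.
Restated in SI base units: W = 14.99 N, H = 7.955e+08 Pa, K = 3.855e-06.
Worn volume V = K·W·L/H = 3.855e-06 · 14.99 · 47.45 / 7.955e+08 = 3.446e-12 m³.

value=3.446e-12 m^3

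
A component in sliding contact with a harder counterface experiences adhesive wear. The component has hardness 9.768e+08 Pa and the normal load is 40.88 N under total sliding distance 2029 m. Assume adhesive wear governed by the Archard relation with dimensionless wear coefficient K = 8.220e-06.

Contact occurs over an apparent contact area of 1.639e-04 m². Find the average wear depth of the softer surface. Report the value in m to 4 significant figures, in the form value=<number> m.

All arithmetic maintains exact precision — the intermediates are printed rounded. Rounded once at the end to four significant digits.
In SI base units, W = 40.88 N, H = 9.768e+08 Pa, K = 8.220e-06.
Archard volume V = K·W·L/H = 8.220e-06 · 40.88 · 2029 / 9.768e+08 = 6.980e-10 m³.
Depth of wear h = V/A = 6.980e-10 / 1.639e-04 = 4.259e-06 m.

value=4.259e-06 m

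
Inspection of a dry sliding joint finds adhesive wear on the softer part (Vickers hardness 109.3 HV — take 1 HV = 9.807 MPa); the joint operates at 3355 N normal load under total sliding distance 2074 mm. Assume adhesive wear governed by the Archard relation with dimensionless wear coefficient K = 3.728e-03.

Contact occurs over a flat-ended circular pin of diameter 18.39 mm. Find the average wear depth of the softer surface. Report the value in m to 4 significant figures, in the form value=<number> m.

value=9.111e-05 m

The algebra runs at full precision, and the intermediates are shown rounded — one final rounding, at four significant figures.
Distance covered L = 2074 mm = 2.074 m.
Hardness H = 109.3 HV × 9.807 MPa/HV = 1072 MPa = 1.072e+09 Pa.
Pin diameter d = 18.39 mm = 0.01839 m. Contact area A = π·d²/4 = π·(0.01839 m)²/4 = 2.656e-04 m².
As SI base values: W = 3355 N, H = 1.072e+09 Pa, K = 3.728e-03.
Archard volume V = K·W·L/H = 3.728e-03 · 3355 · 2.074 / 1.072e+09 = 2.420e-08 m³.
Average depth h = V/A = 2.420e-08 / 2.656e-04 = 9.111e-05 m.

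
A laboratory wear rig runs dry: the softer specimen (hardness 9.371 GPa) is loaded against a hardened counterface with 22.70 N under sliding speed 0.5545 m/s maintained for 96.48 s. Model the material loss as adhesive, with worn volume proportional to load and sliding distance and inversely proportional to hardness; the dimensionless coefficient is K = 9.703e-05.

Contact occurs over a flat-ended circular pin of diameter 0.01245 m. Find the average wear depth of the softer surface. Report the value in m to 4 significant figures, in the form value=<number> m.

All working math runs at exact precision. Intermediates appear rounded. Rounded just once, at four significant figures.
Convert: Total distance L = v·t = 0.5545 m/s × 96.48 s = 53.50 m.
Convert: Hardness H = 9.371 GPa = 9.371e+09 Pa.
Convert: Contact area A = π·d²/4 = π·(0.01245 m)²/4 = 1.217e-04 m².
Collected in SI base units: W = 22.70 N, H = 9.371e+09 Pa, K = 9.703e-05.
Archard relation: V = K·W·L/H = 9.703e-05 · 22.70 · 53.50 / 9.371e+09 = 1.257e-11 m³.
Depth h = V/A = 1.257e-11 / 1.217e-04 = 1.033e-07 m.

value=1.033e-07 m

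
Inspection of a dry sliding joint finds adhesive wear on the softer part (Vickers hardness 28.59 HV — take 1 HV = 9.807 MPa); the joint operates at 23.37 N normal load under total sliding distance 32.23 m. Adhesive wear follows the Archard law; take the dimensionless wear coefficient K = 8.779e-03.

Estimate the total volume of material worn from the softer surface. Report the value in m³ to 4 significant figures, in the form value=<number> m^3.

value=2.358e-08 m^3

The algebra keeps full float precision — the intermediates appear rounded. Rounded just once: 4 significant figures.
Convert: Hardness H = 28.59 HV × 9.807 MPa/HV = 280.4 MPa = 2.804e+08 Pa.
Collected in SI base units: W = 23.37 N, H = 2.804e+08 Pa, K = 8.779e-03.
Apply Archard: V = K·W·L/H = 8.779e-03 · 23.37 · 32.23 / 2.804e+08 = 2.358e-08 m³.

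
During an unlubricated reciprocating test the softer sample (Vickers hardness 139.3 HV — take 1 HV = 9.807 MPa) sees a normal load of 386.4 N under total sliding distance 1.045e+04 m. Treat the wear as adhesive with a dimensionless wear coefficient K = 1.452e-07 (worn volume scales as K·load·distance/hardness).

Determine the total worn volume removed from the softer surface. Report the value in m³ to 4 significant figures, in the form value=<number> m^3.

The computation keeps full precision, and intermediates are shown rounded; one final rounding, at 4 significant figures.
Hardness H = 139.3 HV × 9.807 MPa/HV = 1366 MPa = 1.366e+09 Pa.
As SI base values: W = 386.4 N, H = 1.366e+09 Pa, K = 1.452e-07.
Archard relation: V = K·W·L/H = 1.452e-07 · 386.4 · 1.045e+04 / 1.366e+09 = 4.292e-10 m³.

value=4.292e-10 m^3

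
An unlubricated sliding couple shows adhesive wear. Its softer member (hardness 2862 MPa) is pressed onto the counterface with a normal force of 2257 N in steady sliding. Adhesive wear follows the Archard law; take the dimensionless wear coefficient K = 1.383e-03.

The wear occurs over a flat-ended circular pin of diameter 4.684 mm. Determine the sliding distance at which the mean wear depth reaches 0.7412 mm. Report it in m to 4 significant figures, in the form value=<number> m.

Intermediate values are displayed rounded; all working math keeps exact precision. Rounded just once, at 4 significant figures.
Convert: Hardness H = 2862 MPa = 2.862e+09 Pa.
Convert: Pin diameter d = 4.684 mm = 0.004684 m. Contact area A = π·d²/4 = π·(0.004684 m)²/4 = 1.723e-05 m².
Convert: Depth limit h_lim = 0.7412 mm = 7.412e-04 m.
Collected in SI base units: W = 2257 N, H = 2.862e+09 Pa, K = 1.383e-03.
Allowed volume V_lim = h_lim·A = 7.412e-04 · 1.723e-05 = 1.277e-08 m³.
Life L = V_lim·H/(K·W) = 1.277e-08 · 2.862e+09 / (1.383e-03 · 2257) = 11.71 m.

value=11.71 m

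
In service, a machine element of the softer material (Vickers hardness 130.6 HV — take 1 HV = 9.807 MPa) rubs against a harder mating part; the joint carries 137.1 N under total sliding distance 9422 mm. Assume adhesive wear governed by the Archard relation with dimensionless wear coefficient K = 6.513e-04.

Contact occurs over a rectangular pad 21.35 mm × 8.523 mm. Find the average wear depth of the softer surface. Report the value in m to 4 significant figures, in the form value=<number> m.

Intermediates are printed rounded; every step holds exact precision, and rounded once at the end: 4 significant figures.
Convert: Path length L = 9422 mm = 9.422 m.
Convert: Hardness H = 130.6 HV × 9.807 MPa/HV = 1281 MPa = 1.281e+09 Pa.
Convert: Pad sides 21.35 mm × 8.523 mm = 0.02135 m × 0.008523 m. Contact area A = 0.02135 m × 0.008523 m = 1.820e-04 m².
Collected in SI base units: W = 137.1 N, H = 1.281e+09 Pa, K = 6.513e-04.
Archard relation: V = K·W·L/H = 6.513e-04 · 137.1 · 9.422 / 1.281e+09 = 6.569e-10 m³.
Depth of wear h = V/A = 6.569e-10 / 1.820e-04 = 3.610e-06 m.

value=3.610e-06 m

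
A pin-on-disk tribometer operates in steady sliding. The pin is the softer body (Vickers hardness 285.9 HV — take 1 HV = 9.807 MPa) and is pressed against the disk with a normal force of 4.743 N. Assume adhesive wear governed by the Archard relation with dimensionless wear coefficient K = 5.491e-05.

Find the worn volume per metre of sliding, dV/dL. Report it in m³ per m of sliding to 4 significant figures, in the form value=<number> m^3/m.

value=9.289e-14 m^3/m

The algebra runs at full precision — intermediates are printed rounded — rounded once at the end to 4 significant digits.
Convert: Hardness H = 285.9 HV × 9.807 MPa/HV = 2804 MPa = 2.804e+09 Pa.
Collected in SI base units: W = 4.743 N, H = 2.804e+09 Pa, K = 5.491e-05.
Rate of wear dV/dL = K·W/H, so: 5.491e-05 · 4.743 / 2.804e+09 = 9.289e-14 m³/m.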